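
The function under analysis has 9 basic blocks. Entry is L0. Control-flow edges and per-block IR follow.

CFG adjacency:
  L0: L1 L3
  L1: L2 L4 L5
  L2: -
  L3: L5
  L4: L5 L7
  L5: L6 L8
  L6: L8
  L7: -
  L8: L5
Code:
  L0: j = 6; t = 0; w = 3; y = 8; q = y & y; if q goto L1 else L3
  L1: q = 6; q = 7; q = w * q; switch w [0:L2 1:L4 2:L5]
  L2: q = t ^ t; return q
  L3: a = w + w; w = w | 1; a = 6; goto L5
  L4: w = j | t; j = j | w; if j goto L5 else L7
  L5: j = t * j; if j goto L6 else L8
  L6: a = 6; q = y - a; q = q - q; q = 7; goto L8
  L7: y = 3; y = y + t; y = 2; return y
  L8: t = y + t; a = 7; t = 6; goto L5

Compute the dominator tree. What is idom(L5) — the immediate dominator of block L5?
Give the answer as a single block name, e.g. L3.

idom tree: L1←L0 L2←L1 L3←L0 L4←L1 L5←L0 L6←L5 L7←L4 L8←L5
Join-block Dom:
  L5: preds {L1,L3,L4,L8}: {L0,L1} ∩ {L0,L3} ∩ {L0,L1,L4} ∩ {L0,L5,L8} = {L0}; idom=L0
  L8: preds {L5,L6}: {L0,L5} ∩ {L0,L5,L6} = {L0,L5}; idom=L5

idom(L5) = L0

Answer: L0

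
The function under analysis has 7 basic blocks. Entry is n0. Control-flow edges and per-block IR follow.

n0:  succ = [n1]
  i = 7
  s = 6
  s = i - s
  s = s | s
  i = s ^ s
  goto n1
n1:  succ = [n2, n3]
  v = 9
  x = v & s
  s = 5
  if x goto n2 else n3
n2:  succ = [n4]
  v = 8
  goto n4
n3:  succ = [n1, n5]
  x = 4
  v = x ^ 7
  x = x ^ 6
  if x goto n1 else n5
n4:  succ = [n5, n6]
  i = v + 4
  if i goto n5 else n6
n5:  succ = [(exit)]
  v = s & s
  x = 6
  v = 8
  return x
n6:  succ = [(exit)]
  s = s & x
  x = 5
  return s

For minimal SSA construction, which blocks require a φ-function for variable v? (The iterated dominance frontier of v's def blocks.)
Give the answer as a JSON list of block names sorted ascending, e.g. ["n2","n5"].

Answer: ["n1", "n5"]

Working:
idom tree: n1←n0 n2←n1 n3←n1 n4←n2 n5←n1 n6←n4
Dom at joins:
  n1: preds {n0,n3}: {n0} ∩ {n0,n1,n3} = {n0}; idom=n0
  n5: preds {n3,n4}: {n0,n1,n3} ∩ {n0,n1,n2,n4} = {n0,n1}; idom=n1

DF walk-up:
  join n1 pred n0: · stop@n0
  join n1 pred n3: n3→n1 stop@n0
  join n5 pred n3: n3 stop@n1
  join n5 pred n4: n4→n2 stop@n1
  n0 → ∅
  n1 → {n1}
  n2 → {n5}
  n3 → {n1,n5}
  n4 → {n5}
  n5 → ∅
  n6 → ∅

φ for v: defs {n1,n2,n3,n5}
  DF⁺ = {n1,n5}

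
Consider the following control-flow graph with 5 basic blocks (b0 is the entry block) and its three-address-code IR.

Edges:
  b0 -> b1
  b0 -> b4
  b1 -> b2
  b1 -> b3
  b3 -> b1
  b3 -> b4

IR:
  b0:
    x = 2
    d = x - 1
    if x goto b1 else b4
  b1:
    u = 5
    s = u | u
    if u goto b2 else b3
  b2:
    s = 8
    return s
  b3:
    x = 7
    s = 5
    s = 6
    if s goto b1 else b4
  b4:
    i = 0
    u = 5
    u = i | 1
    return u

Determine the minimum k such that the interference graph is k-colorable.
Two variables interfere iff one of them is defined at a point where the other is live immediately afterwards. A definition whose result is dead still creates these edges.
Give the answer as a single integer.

Block summaries:
  b0 def {d,x} use ∅
  b1 def {s,u} use ∅
  b2 def {s} use ∅
  b3 def {s,x} use ∅
  b4 def {i,u} use ∅

Live sets:
  b0 li=∅ lo=∅
  b1 li=∅ lo=∅
  b2 li=∅ lo=∅
  b3 li=∅ lo=∅
  b4 li=∅ lo=∅

Interfere edges:
  d↔{x}
  i↔{u}
  s↔{u}
  u↔{i,s}
  x↔{d}

Registers:
  clique {d,x} ⇒ need ≥ 2
  2-colouring: c0={d,u}  c1={i,s,x}
  χ = 2

Answer: 2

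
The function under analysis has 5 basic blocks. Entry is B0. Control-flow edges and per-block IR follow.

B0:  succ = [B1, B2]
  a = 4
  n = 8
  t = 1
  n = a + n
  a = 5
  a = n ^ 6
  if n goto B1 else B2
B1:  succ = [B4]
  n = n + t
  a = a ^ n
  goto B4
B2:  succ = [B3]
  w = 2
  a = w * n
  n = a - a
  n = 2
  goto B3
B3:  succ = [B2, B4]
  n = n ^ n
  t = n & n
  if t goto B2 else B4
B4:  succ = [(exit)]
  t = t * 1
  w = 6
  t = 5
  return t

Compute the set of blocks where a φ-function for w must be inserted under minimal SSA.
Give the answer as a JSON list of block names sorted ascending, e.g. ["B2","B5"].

Answer: ["B2", "B4"]

Analysis:
idom tree: B1←B0 B2←B0 B3←B2 B4←B0
Dom at joins:
  B2: preds {B0,B3}: {B0} ∩ {B0,B2,B3} = {B0}; idom=B0
  B4: preds {B1,B3}: {B0,B1} ∩ {B0,B2,B3} = {B0}; idom=B0

Frontier:
  join B2 pred B0: · stop@B0
  join B2 pred B3: B3→B2 stop@B0
  join B4 pred B1: B1 stop@B0
  join B4 pred B3: B3→B2 stop@B0
  B0 → ∅
  B1 → {B4}
  B2 → {B2,B4}
  B3 → {B2,B4}
  B4 → ∅

φ for w: defs {B2,B4}
  DF⁺ = {B2,B4}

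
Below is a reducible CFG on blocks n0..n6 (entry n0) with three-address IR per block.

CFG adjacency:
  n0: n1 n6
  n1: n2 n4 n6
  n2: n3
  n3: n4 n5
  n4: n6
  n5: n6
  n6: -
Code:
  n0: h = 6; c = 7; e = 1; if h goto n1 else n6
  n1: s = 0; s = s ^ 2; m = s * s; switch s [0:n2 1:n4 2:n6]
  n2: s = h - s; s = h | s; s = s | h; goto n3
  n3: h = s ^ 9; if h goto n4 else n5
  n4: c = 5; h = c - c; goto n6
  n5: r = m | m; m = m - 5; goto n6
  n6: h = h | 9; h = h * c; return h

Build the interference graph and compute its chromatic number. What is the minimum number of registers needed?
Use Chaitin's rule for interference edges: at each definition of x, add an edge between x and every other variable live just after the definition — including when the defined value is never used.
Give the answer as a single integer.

Answer: 4

Derivation:
Per-block:
  n0: def={c,e,h} ue=∅
  n1: def={m,s} ue=∅
  n2: def={s} ue={h,s}
  n3: def={h} ue={s}
  n4: def={c,h} ue=∅
  n5: def={m,r} ue={m}
  n6: def={h} ue={c,h}

Liveness:
  n0 li=∅ lo={c,h}
  n1 li={c,h} lo={c,h,m,s}
  n2 li={c,h,m,s} lo={c,m,s}
  n3 li={c,m,s} lo={c,h,m}
  n4 li=∅ lo={c,h}
  n5 li={c,h,m} lo={c,h}
  n6 li={c,h} lo=∅

Interfere edges:
  c↔{e,h,m,r,s}
  e↔{c,h}
  h↔{c,e,m,r,s}
  m↔{c,h,r,s}
  r↔{c,h,m}
  s↔{c,h,m}

Chromatic number:
  {c,h,m,r} pairwise interfere (4-clique) ⇒ χ ≥ 4
  assign c→R0 e→R2 h→R1 m→R2 r→R3 s→R3 — no edge inside a register ⇒ χ ≤ 4
  χ = 4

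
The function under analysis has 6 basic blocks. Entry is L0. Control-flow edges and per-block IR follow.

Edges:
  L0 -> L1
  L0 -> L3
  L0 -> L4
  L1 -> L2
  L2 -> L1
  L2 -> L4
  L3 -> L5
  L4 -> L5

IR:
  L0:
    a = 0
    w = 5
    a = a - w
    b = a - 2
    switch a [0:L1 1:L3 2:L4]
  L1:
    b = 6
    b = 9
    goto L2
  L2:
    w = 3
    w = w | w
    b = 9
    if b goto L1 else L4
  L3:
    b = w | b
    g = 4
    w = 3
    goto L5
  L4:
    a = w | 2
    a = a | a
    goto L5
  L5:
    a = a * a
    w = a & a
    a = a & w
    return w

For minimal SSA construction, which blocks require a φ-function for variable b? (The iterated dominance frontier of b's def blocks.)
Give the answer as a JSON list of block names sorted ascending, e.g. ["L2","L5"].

idom tree: L1←L0 L2←L1 L3←L0 L4←L0 L5←L0
Dom at joins:
  L1: preds {L0,L2}: {L0} ∩ {L0,L1,L2} = {L0}; idom=L0
  L4: preds {L0,L2}: {L0} ∩ {L0,L1,L2} = {L0}; idom=L0
  L5: preds {L3,L4}: {L0,L3} ∩ {L0,L4} = {L0}; idom=L0

DF walk-up:
  join L1 pred L0: · stop@L0
  join L1 pred L2: L2→L1 stop@L0
  join L4 pred L0: · stop@L0
  join L4 pred L2: L2→L1 stop@L0
  join L5 pred L3: L3 stop@L0
  join L5 pred L4: L4 stop@L0
  L0 → ∅
  L1 → {L1,L4}
  L2 → {L1,L4}
  L3 → {L5}
  L4 → {L5}
  L5 → ∅

φ for b: defs {L0,L1,L2,L3}
  DF⁺ = {L1,L4,L5}

Answer: ["L1", "L4", "L5"]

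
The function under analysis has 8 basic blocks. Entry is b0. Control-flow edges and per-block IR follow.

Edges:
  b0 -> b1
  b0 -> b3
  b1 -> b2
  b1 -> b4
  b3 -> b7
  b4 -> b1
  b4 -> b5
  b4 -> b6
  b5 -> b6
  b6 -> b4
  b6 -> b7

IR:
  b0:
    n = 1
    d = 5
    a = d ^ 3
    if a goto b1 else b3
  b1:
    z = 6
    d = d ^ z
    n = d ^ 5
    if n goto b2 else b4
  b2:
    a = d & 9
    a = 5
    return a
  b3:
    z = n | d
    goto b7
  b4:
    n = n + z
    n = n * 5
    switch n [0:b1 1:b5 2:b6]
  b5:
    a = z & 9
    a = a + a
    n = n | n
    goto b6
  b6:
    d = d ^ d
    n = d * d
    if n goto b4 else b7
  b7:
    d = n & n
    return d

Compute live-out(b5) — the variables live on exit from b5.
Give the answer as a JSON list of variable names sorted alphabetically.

Per-block:
  b0: def={a,d,n} ue=∅
  b1: def={d,n,z} ue={d}
  b2: def={a} ue={d}
  b3: def={z} ue={d,n}
  b4: def={n} ue={n,z}
  b5: def={a,n} ue={n,z}
  b6: def={d,n} ue={d}
  b7: def={d} ue={n}

Liveness:
  b0 li=∅ lo={d,n}
  b1 li={d} lo={d,n,z}
  b2 li={d} lo=∅
  b3 li={d,n} lo={n}
  b4 li={d,n,z} lo={d,n,z}
  b5 li={d,n,z} lo={d,z}
  b6 li={d,z} lo={d,n,z}
  b7 li={n} lo=∅

live-out(b5) = ["d", "z"]

Answer: ["d", "z"]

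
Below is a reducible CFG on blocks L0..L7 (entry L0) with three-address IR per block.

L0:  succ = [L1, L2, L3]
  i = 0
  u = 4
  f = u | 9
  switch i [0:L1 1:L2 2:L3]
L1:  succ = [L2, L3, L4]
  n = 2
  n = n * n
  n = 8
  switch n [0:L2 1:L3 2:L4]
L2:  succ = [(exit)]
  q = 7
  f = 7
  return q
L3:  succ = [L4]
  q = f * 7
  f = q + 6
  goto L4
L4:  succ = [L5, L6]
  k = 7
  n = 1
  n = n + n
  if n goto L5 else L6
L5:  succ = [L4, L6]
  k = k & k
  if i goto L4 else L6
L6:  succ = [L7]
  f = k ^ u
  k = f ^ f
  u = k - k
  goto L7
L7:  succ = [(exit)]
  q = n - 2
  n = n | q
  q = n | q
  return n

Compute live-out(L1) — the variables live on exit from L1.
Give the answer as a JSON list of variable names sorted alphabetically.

Block summaries:
  L0: def={f,i,u} ue=∅
  L1: def={n} ue=∅
  L2: def={f,q} ue=∅
  L3: def={f,q} ue={f}
  L4: def={k,n} ue=∅
  L5: def={k} ue={i,k}
  L6: def={f,k,u} ue={k,u}
  L7: def={n,q} ue={n}

Live sets:
  live L0: ∅→{f,i,u}
  live L1: {f,i,u}→{f,i,u}
  live L2: ∅→∅
  live L3: {f,i,u}→{i,u}
  live L4: {i,u}→{i,k,n,u}
  live L5: {i,k,n,u}→{i,k,n,u}
  live L6: {k,n,u}→{n}
  live L7: {n}→∅

live-out(L1) = ["f", "i", "u"]

Answer: ["f", "i", "u"]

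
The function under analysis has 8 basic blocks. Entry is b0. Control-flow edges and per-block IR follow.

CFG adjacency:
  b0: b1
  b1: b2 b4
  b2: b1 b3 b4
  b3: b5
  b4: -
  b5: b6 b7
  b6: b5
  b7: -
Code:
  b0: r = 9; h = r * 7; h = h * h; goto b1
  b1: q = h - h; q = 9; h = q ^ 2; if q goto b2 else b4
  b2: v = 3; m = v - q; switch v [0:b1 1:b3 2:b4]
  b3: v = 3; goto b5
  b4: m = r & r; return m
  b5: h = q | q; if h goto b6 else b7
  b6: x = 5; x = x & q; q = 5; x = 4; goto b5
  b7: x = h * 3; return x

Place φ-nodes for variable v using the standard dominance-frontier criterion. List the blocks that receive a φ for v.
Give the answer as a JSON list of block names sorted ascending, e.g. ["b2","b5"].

idom tree: b1←b0 b2←b1 b3←b2 b4←b1 b5←b3 b6←b5 b7←b5
Dom∩ at merges:
  b1: preds {b0,b2}: {b0} ∩ {b0,b1,b2} = {b0}; idom=b0
  b4: preds {b1,b2}: {b0,b1} ∩ {b0,b1,b2} = {b0,b1}; idom=b1
  b5: preds {b3,b6}: {b0,b1,b2,b3} ∩ {b0,b1,b2,b3,b5,b6} = {b0,b1,b2,b3}; idom=b3

Frontier:
  b1←b0: walk · to b0
  b1←b2: walk b2→b1 to b0
  b4←b1: walk · to b1
  b4←b2: walk b2 to b1
  b5←b3: walk · to b3
  b5←b6: walk b6→b5 to b3
  b0: DF=∅
  b1: DF={b1}
  b2: DF={b1,b4}
  b3: DF=∅
  b4: DF=∅
  b5: DF={b5}
  b6: DF={b5}
  b7: DF=∅

φ for v: defs {b2,b3}
  DF⁺ = {b1,b4}

Answer: ["b1", "b4"]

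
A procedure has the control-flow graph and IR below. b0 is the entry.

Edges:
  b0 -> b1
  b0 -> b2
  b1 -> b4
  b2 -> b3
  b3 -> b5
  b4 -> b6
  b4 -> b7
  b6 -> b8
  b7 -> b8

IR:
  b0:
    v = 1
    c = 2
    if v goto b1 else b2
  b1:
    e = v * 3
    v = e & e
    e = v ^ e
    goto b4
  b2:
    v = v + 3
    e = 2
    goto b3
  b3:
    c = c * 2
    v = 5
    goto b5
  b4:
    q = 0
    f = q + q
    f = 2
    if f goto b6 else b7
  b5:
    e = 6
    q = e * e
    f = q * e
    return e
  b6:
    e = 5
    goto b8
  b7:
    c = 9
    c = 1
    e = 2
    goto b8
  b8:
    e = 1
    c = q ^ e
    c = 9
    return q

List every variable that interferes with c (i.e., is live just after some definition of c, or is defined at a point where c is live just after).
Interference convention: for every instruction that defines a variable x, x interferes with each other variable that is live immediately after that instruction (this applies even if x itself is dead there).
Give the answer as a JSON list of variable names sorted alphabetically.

Answer: ["e", "q", "v"]

Analysis:
Block summaries:
  b0 def {c,v} use ∅
  b1 def {e,v} use {v}
  b2 def {e,v} use {v}
  b3 def {c,v} use {c}
  b4 def {f,q} use ∅
  b5 def {e,f,q} use ∅
  b6 def {e} use ∅
  b7 def {c,e} use ∅
  b8 def {c,e} use {q}

Liveness:
  b0: in=∅ out={c,v}
  b1: in={v} out=∅
  b2: in={c,v} out={c}
  b3: in={c} out=∅
  b4: in=∅ out={q}
  b5: in=∅ out=∅
  b6: in={q} out={q}
  b7: in={q} out={q}
  b8: in={q} out=∅

Interference:
  c↔{e,q,v}
  e↔{c,f,q,v}
  f↔{e,q}
  q↔{c,e,f}
  v↔{c,e}

N(c) = ["e", "q", "v"]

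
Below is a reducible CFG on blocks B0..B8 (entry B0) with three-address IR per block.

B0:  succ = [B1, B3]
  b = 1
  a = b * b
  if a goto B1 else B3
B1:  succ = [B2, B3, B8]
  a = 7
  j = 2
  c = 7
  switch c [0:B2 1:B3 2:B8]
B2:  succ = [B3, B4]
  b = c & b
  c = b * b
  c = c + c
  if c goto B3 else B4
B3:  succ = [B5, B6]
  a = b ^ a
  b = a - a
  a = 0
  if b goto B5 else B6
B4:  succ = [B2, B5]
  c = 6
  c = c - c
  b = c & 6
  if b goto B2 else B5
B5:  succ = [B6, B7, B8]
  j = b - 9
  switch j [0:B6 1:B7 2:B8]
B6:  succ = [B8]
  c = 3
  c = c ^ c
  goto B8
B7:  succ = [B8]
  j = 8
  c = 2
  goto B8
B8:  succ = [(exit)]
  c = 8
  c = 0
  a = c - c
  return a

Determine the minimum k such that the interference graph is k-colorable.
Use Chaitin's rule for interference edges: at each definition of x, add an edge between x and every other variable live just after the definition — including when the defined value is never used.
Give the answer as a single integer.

Block summaries:
  B0: {a,b} / ∅
  B1: {a,c,j} / ∅
  B2: {b,c} / {b,c}
  B3: {a,b} / {a,b}
  B4: {b,c} / ∅
  B5: {j} / {b}
  B6: {c} / ∅
  B7: {c,j} / ∅
  B8: {a,c} / ∅

Live sets:
  B0 li=∅ lo={a,b}
  B1 li={b} lo={a,b,c}
  B2 li={a,b,c} lo={a,b}
  B3 li={a,b} lo={b}
  B4 li={a} lo={a,b,c}
  B5 li={b} lo=∅
  B6 li=∅ lo=∅
  B7 li=∅ lo=∅
  B8 li=∅ lo=∅

Interfere edges:
  a↔{b,c,j}
  b↔{a,c,j}
  c↔{a,b}
  j↔{a,b}

Colouring:
  lower bound: {a,b,c} mutually conflict ⇒ χ ≥ 3
  assign a→c0 b→c1 c→c2 j→c2 — no edge inside a register ⇒ χ ≤ 3
  χ = 3

Answer: 3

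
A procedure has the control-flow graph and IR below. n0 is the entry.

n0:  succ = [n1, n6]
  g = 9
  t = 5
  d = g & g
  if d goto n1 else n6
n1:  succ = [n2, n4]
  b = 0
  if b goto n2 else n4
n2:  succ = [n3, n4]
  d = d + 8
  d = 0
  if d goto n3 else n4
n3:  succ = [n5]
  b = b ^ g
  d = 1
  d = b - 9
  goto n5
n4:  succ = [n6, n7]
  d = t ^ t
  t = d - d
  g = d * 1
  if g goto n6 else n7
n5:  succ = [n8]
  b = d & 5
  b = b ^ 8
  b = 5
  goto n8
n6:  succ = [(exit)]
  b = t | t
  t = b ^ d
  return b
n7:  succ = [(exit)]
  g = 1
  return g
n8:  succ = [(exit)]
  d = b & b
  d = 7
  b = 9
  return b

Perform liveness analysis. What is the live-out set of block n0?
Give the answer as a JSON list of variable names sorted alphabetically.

Answer: ["d", "g", "t"]

Analysis:
Per-block:
  n0: def={d,g,t} ue=∅
  n1: def={b} ue=∅
  n2: def={d} ue={d}
  n3: def={b,d} ue={b,g}
  n4: def={d,g,t} ue={t}
  n5: def={b} ue={d}
  n6: def={b,t} ue={d,t}
  n7: def={g} ue=∅
  n8: def={b,d} ue={b}

Liveness:
  n0 li=∅ lo={d,g,t}
  n1 li={d,g,t} lo={b,d,g,t}
  n2 li={b,d,g,t} lo={b,g,t}
  n3 li={b,g} lo={d}
  n4 li={t} lo={d,t}
  n5 li={d} lo={b}
  n6 li={d,t} lo=∅
  n7 li=∅ lo=∅
  n8 li={b} lo=∅

live-out(n0) = ["d", "g", "t"]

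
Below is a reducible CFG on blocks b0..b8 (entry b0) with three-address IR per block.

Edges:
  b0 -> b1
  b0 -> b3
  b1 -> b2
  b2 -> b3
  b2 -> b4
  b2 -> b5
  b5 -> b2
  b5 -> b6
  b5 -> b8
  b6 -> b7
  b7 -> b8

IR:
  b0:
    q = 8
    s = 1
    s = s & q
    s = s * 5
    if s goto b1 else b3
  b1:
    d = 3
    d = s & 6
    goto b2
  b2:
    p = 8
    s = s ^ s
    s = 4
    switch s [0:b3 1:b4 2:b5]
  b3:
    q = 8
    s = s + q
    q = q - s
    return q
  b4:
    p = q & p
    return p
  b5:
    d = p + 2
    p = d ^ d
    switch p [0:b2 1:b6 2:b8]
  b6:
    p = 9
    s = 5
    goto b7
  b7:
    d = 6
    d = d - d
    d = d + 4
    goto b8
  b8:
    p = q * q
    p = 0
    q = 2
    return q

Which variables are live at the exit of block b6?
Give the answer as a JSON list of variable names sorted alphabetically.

Answer: ["q"]

Derivation:
Per-block:
  b0: def={q,s} ue=∅
  b1: def={d} ue={s}
  b2: def={p,s} ue={s}
  b3: def={q,s} ue={s}
  b4: def={p} ue={p,q}
  b5: def={d,p} ue={p}
  b6: def={p,s} ue=∅
  b7: def={d} ue=∅
  b8: def={p,q} ue={q}

Backward fixpoint:
  b0 li=∅ lo={q,s}
  b1 li={q,s} lo={q,s}
  b2 li={q,s} lo={p,q,s}
  b3 li={s} lo=∅
  b4 li={p,q} lo=∅
  b5 li={p,q,s} lo={q,s}
  b6 li={q} lo={q}
  b7 li={q} lo={q}
  b8 li={q} lo=∅

live-out(b6) = ["q"]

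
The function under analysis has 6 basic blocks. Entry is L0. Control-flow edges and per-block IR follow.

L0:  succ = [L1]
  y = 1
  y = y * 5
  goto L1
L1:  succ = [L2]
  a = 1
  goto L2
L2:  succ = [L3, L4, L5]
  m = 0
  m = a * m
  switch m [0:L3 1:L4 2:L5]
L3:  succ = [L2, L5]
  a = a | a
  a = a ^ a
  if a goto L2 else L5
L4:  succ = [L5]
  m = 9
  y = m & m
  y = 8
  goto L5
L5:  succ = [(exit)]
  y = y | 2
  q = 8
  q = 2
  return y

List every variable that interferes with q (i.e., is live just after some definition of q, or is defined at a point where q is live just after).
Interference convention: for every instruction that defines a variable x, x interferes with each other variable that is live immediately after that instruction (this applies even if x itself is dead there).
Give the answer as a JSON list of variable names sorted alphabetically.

Block summaries:
  L0 def {y} use ∅
  L1 def {a} use ∅
  L2 def {m} use {a}
  L3 def {a} use {a}
  L4 def {m,y} use ∅
  L5 def {q,y} use {y}

Liveness:
  L0 li=∅ lo={y}
  L1 li={y} lo={a,y}
  L2 li={a,y} lo={a,y}
  L3 li={a,y} lo={a,y}
  L4 li=∅ lo={y}
  L5 li={y} lo=∅

Conflict graph:
  a: {m,y}
  m: {a,y}
  q: {y}
  y: {a,m,q}

N(q) = ["y"]

Answer: ["y"]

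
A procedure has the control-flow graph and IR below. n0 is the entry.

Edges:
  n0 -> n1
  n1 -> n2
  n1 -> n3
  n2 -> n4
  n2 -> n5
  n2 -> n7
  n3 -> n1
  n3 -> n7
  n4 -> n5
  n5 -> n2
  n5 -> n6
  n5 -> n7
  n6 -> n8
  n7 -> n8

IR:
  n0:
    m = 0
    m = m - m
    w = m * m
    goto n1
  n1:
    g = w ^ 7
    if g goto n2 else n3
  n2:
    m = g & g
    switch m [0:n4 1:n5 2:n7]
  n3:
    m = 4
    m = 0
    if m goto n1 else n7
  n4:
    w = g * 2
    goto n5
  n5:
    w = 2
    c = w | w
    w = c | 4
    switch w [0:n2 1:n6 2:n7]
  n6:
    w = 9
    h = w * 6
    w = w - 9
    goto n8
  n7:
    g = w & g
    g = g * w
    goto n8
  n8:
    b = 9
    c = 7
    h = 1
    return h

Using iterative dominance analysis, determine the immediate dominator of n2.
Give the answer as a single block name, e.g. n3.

idom tree: n1←n0 n2←n1 n3←n1 n4←n2 n5←n2 n6←n5 n7←n1 n8←n1
Dom at joins:
  n1: preds {n0,n3}: {n0} ∩ {n0,n1,n3} = {n0}; idom=n0
  n2: preds {n1,n5}: {n0,n1} ∩ {n0,n1,n2,n5} = {n0,n1}; idom=n1
  n5: preds {n2,n4}: {n0,n1,n2} ∩ {n0,n1,n2,n4} = {n0,n1,n2}; idom=n2
  n7: preds {n2,n3,n5}: {n0,n1,n2} ∩ {n0,n1,n3} ∩ {n0,n1,n2,n5} = {n0,n1}; idom=n1
  n8: preds {n6,n7}: {n0,n1,n2,n5,n6} ∩ {n0,n1,n7} = {n0,n1}; idom=n1

idom(n2) = n1

Answer: n1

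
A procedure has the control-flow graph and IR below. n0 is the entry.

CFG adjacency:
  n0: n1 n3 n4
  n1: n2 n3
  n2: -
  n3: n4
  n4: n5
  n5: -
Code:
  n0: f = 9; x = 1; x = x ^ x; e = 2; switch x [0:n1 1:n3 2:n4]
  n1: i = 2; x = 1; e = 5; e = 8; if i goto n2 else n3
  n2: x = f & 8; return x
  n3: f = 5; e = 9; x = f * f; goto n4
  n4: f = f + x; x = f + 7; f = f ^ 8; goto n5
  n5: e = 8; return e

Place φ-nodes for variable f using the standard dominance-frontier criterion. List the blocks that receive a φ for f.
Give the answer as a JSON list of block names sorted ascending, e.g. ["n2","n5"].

Answer: ["n4"]

Working:
idom tree: n1←n0 n2←n1 n3←n0 n4←n0 n5←n4
Dom∩ at merges:
  n3: preds {n0,n1}: {n0} ∩ {n0,n1} = {n0}; idom=n0
  n4: preds {n0,n3}: {n0} ∩ {n0,n3} = {n0}; idom=n0

Frontier:
  join n3 pred n0: · stop@n0
  join n3 pred n1: n1 stop@n0
  join n4 pred n0: · stop@n0
  join n4 pred n3: n3 stop@n0
  n0 → ∅
  n1 → {n3}
  n2 → ∅
  n3 → {n4}
  n4 → ∅
  n5 → ∅

φ for f: defs {n0,n3,n4}
  DF⁺ = {n4}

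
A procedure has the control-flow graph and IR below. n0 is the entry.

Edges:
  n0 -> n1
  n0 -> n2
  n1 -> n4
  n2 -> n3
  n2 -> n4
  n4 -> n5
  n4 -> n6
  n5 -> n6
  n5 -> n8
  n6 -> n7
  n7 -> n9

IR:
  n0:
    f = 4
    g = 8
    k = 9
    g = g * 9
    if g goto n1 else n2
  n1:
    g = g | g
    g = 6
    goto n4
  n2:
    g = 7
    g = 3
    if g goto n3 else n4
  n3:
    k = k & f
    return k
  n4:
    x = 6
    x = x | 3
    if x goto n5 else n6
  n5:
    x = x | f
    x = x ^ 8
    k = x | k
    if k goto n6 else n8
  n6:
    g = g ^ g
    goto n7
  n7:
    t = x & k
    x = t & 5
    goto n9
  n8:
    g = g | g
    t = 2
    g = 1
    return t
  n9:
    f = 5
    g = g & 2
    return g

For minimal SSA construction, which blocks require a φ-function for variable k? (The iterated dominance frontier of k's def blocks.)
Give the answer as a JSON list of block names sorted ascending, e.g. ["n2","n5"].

idom tree: n1←n0 n2←n0 n3←n2 n4←n0 n5←n4 n6←n4 n7←n6 n8←n5 n9←n7
Dom∩ at merges:
  n4: preds {n1,n2}: {n0,n1} ∩ {n0,n2} = {n0}; idom=n0
  n6: preds {n4,n5}: {n0,n4} ∩ {n0,n4,n5} = {n0,n4}; idom=n4

DF walk-up:
  join n4 pred n1: n1 stop@n0
  join n4 pred n2: n2 stop@n0
  join n6 pred n4: · stop@n4
  join n6 pred n5: n5 stop@n4
  DF(n0)=∅
  DF(n1)={n4}
  DF(n2)={n4}
  DF(n3)=∅
  DF(n4)=∅
  DF(n5)={n6}
  DF(n6)=∅
  DF(n7)=∅
  DF(n8)=∅
  DF(n9)=∅

φ for k: defs {n0,n3,n5}
  DF⁺ = {n6}

Answer: ["n6"]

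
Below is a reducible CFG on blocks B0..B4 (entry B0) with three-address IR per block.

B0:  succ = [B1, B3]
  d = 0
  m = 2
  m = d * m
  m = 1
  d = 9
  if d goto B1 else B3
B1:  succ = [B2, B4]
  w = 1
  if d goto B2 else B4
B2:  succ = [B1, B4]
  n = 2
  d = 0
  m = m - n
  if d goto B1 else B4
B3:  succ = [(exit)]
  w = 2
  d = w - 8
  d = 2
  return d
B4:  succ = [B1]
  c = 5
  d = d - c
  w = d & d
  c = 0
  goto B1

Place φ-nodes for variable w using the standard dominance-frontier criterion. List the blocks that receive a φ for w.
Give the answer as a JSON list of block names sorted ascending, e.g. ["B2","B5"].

idom tree: B1←B0 B2←B1 B3←B0 B4←B1
Dom at joins:
  B1: preds {B0,B2,B4}: {B0} ∩ {B0,B1,B2} ∩ {B0,B1,B4} = {B0}; idom=B0
  B4: preds {B1,B2}: {B0,B1} ∩ {B0,B1,B2} = {B0,B1}; idom=B1

DF derivation:
  B1←B0: walk · to B0
  B1←B2: walk B2→B1 to B0
  B1←B4: walk B4→B1 to B0
  B4←B1: walk · to B1
  B4←B2: walk B2 to B1
  B0 → ∅
  B1 → {B1}
  B2 → {B1,B4}
  B3 → ∅
  B4 → {B1}

φ for w: defs {B1,B3,B4}
  DF⁺ = {B1}

Answer: ["B1"]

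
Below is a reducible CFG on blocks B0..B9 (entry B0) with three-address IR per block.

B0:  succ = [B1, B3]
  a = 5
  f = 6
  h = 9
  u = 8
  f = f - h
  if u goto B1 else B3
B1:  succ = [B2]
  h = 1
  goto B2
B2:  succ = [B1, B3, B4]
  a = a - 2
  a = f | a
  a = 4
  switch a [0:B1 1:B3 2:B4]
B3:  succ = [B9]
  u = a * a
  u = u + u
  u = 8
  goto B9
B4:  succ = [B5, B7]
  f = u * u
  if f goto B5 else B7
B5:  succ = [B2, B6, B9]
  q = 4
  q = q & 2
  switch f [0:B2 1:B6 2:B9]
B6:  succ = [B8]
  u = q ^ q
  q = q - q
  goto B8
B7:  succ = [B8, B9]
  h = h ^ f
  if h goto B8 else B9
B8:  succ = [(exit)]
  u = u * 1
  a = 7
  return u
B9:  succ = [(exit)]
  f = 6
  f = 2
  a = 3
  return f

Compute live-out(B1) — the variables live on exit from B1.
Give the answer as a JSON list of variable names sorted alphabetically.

Answer: ["a", "f", "h", "u"]

Analysis:
Block summaries:
  B0: {a,f,h,u} / ∅
  B1: {h} / ∅
  B2: {a} / {a,f}
  B3: {u} / {a}
  B4: {f} / {u}
  B5: {q} / {f}
  B6: {q,u} / {q}
  B7: {h} / {f,h}
  B8: {a,u} / {u}
  B9: {a,f} / ∅

Backward fixpoint:
  live B0: ∅→{a,f,u}
  live B1: {a,f,u}→{a,f,h,u}
  live B2: {a,f,h,u}→{a,f,h,u}
  live B3: {a}→∅
  live B4: {a,h,u}→{a,f,h,u}
  live B5: {a,f,h,u}→{a,f,h,q,u}
  live B6: {q}→{u}
  live B7: {f,h,u}→{u}
  live B8: {u}→∅
  live B9: ∅→∅

live-out(B1) = ["a", "f", "h", "u"]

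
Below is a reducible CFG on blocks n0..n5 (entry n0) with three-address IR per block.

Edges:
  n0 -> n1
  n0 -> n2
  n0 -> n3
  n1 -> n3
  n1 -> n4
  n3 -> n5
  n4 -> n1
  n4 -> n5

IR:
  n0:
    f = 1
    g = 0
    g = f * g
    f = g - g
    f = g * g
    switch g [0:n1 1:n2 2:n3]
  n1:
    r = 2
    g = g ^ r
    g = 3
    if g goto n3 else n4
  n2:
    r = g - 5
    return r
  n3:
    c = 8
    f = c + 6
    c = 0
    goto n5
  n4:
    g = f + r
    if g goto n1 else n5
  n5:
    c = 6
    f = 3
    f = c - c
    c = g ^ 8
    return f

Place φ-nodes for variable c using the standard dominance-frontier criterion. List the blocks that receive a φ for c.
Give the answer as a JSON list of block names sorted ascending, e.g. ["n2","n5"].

Answer: ["n5"]

Working:
idom tree: n1←n0 n2←n0 n3←n0 n4←n1 n5←n0
Dom at joins:
  n1: preds {n0,n4}: {n0} ∩ {n0,n1,n4} = {n0}; idom=n0
  n3: preds {n0,n1}: {n0} ∩ {n0,n1} = {n0}; idom=n0
  n5: preds {n3,n4}: {n0,n3} ∩ {n0,n1,n4} = {n0}; idom=n0

DF walk-up:
  n1←n0: walk · to n0
  n1←n4: walk n4→n1 to n0
  n3←n0: walk · to n0
  n3←n1: walk n1 to n0
  n5←n3: walk n3 to n0
  n5←n4: walk n4→n1 to n0
  DF(n0)=∅
  DF(n1)={n1,n3,n5}
  DF(n2)=∅
  DF(n3)={n5}
  DF(n4)={n1,n5}
  DF(n5)=∅

φ for c: defs {n3,n5}
  DF⁺ = {n5}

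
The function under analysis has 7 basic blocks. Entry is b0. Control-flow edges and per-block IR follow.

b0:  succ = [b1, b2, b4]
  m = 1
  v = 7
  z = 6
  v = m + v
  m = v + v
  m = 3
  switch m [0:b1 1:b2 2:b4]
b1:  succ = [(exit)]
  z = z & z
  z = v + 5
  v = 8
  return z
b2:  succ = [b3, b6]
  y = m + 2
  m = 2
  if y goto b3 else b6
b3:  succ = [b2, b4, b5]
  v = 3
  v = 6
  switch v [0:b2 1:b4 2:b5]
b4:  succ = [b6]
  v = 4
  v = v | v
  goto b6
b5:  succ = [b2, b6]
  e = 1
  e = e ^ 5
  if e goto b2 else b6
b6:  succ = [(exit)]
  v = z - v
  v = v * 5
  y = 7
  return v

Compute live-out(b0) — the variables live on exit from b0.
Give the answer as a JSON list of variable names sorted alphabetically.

Block summaries:
  b0: {m,v,z} / ∅
  b1: {v,z} / {v,z}
  b2: {m,y} / {m}
  b3: {v} / ∅
  b4: {v} / ∅
  b5: {e} / ∅
  b6: {v,y} / {v,z}

Liveness:
  b0 li=∅ lo={m,v,z}
  b1 li={v,z} lo=∅
  b2 li={m,v,z} lo={m,v,z}
  b3 li={m,z} lo={m,v,z}
  b4 li={z} lo={v,z}
  b5 li={m,v,z} lo={m,v,z}
  b6 li={v,z} lo=∅

live-out(b0) = ["m", "v", "z"]

Answer: ["m", "v", "z"]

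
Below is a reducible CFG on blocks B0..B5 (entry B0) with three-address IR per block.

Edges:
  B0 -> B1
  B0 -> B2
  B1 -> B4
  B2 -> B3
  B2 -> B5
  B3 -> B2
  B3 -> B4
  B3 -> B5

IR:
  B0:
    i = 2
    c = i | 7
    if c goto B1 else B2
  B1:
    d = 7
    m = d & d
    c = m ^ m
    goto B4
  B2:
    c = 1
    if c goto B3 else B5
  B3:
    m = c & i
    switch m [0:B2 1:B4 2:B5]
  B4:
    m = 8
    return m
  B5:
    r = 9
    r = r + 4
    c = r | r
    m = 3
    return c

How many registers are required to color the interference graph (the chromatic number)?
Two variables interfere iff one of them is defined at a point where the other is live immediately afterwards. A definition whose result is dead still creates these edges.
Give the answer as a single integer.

Answer: 3

Analysis:
def/use:
  B0 def {c,i} use ∅
  B1 def {c,d,m} use ∅
  B2 def {c} use ∅
  B3 def {m} use {c,i}
  B4 def {m} use ∅
  B5 def {c,m,r} use ∅

Backward fixpoint:
  live B0: ∅→{i}
  live B1: ∅→∅
  live B2: {i}→{c,i}
  live B3: {c,i}→{i}
  live B4: ∅→∅
  live B5: ∅→∅

Interference:
  c↔{i,m}
  d↔∅
  i↔{c,m}
  m↔{c,i}
  r↔∅

Colouring:
  lower bound: {c,i,m} mutually conflict ⇒ χ ≥ 3
  assign c→c0 d→c0 i→c1 m→c2 r→c0 — no edge inside a register ⇒ χ ≤ 3
  χ = 3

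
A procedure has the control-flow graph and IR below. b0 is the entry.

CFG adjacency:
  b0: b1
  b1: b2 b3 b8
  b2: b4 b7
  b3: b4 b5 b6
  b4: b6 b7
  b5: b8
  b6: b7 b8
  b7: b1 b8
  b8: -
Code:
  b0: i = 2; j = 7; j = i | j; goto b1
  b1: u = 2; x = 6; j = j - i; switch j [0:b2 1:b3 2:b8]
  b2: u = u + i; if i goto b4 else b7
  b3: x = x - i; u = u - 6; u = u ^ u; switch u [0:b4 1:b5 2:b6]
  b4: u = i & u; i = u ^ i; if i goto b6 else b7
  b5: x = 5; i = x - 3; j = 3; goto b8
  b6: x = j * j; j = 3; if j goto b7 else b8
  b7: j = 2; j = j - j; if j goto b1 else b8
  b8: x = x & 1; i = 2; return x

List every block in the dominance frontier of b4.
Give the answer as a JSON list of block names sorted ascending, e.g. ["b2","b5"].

Answer: ["b6", "b7"]

Working:
idom tree: b1←b0 b2←b1 b3←b1 b4←b1 b5←b3 b6←b1 b7←b1 b8←b1
Join-block Dom:
  b1: preds {b0,b7}: {b0} ∩ {b0,b1,b7} = {b0}; idom=b0
  b4: preds {b2,b3}: {b0,b1,b2} ∩ {b0,b1,b3} = {b0,b1}; idom=b1
  b6: preds {b3,b4}: {b0,b1,b3} ∩ {b0,b1,b4} = {b0,b1}; idom=b1
  b7: preds {b2,b4,b6}: {b0,b1,b2} ∩ {b0,b1,b4} ∩ {b0,b1,b6} = {b0,b1}; idom=b1
  b8: preds {b1,b5,b6,b7}: {b0,b1} ∩ {b0,b1,b3,b5} ∩ {b0,b1,b6} ∩ {b0,b1,b7} = {b0,b1}; idom=b1

Frontier:
  join b1 pred b0: · stop@b0
  join b1 pred b7: b7→b1 stop@b0
  join b4 pred b2: b2 stop@b1
  join b4 pred b3: b3 stop@b1
  join b6 pred b3: b3 stop@b1
  join b6 pred b4: b4 stop@b1
  join b7 pred b2: b2 stop@b1
  join b7 pred b4: b4 stop@b1
  join b7 pred b6: b6 stop@b1
  join b8 pred b1: · stop@b1
  join b8 pred b5: b5→b3 stop@b1
  join b8 pred b6: b6 stop@b1
  join b8 pred b7: b7 stop@b1
  DF(b0)=∅
  DF(b1)={b1}
  DF(b2)={b4,b7}
  DF(b3)={b4,b6,b8}
  DF(b4)={b6,b7}
  DF(b5)={b8}
  DF(b6)={b7,b8}
  DF(b7)={b1,b8}
  DF(b8)=∅

DF(b4) = ["b6", "b7"]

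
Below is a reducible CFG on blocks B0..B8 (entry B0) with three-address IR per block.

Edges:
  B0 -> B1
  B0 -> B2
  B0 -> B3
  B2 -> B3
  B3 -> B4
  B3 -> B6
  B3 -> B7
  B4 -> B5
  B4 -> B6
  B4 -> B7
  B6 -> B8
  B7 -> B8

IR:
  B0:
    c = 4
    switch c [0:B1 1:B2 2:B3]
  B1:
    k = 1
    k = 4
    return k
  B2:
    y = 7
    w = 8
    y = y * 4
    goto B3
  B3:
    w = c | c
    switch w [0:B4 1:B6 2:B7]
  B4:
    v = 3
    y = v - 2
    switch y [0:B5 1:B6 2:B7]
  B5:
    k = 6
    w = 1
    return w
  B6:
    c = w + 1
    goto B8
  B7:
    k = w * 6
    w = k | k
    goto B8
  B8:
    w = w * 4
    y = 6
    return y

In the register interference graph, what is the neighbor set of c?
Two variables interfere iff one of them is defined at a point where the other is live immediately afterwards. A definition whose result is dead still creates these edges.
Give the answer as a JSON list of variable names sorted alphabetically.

Answer: ["w", "y"]

Derivation:
Block summaries:
  B0 def {c} use ∅
  B1 def {k} use ∅
  B2 def {w,y} use ∅
  B3 def {w} use {c}
  B4 def {v,y} use ∅
  B5 def {k,w} use ∅
  B6 def {c} use {w}
  B7 def {k,w} use {w}
  B8 def {w,y} use {w}

Backward fixpoint:
  B0 li=∅ lo={c}
  B1 li=∅ lo=∅
  B2 li={c} lo={c}
  B3 li={c} lo={w}
  B4 li={w} lo={w}
  B5 li=∅ lo=∅
  B6 li={w} lo={w}
  B7 li={w} lo={w}
  B8 li={w} lo=∅

Interfere edges:
  c — {w,y}
  k — ∅
  v — {w}
  w — {c,v,y}
  y — {c,w}

N(c) = ["w", "y"]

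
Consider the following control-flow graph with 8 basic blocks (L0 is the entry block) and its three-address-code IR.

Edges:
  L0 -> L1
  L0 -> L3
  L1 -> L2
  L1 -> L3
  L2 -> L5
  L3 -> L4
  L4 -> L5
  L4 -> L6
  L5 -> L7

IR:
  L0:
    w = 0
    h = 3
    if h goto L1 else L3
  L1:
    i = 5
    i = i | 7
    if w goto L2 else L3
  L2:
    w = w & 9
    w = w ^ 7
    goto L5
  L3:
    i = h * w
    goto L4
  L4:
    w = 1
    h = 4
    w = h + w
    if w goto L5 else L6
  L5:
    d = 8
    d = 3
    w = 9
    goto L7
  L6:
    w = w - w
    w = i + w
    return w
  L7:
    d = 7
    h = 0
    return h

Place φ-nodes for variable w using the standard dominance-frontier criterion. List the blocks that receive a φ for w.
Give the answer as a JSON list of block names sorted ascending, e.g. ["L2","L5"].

idom tree: L1←L0 L2←L1 L3←L0 L4←L3 L5←L0 L6←L4 L7←L5
Dom at joins:
  L3: preds {L0,L1}: {L0} ∩ {L0,L1} = {L0}; idom=L0
  L5: preds {L2,L4}: {L0,L1,L2} ∩ {L0,L3,L4} = {L0}; idom=L0

DF derivation:
  join L3 pred L0: · stop@L0
  join L3 pred L1: L1 stop@L0
  join L5 pred L2: L2→L1 stop@L0
  join L5 pred L4: L4→L3 stop@L0
  L0 → ∅
  L1 → {L3,L5}
  L2 → {L5}
  L3 → {L5}
  L4 → {L5}
  L5 → ∅
  L6 → ∅
  L7 → ∅

φ for w: defs {L0,L2,L4,L5,L6}
  DF⁺ = {L5}

Answer: ["L5"]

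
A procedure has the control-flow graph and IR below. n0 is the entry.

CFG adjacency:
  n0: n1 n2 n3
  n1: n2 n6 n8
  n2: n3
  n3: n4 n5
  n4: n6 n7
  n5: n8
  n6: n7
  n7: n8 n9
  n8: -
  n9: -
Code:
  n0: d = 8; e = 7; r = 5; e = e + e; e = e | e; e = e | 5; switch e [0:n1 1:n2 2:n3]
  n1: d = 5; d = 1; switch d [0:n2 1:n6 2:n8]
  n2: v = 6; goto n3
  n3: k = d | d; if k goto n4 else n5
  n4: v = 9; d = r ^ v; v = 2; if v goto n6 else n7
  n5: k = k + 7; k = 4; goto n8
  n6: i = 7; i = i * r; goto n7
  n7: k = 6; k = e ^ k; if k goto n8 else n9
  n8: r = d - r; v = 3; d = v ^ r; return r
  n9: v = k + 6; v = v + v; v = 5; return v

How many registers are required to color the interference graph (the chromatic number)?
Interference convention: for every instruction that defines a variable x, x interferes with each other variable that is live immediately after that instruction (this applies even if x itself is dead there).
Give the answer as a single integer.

Per-block:
  n0: {d,e,r} / ∅
  n1: {d} / ∅
  n2: {v} / ∅
  n3: {k} / {d}
  n4: {d,v} / {r}
  n5: {k} / {k}
  n6: {i} / {r}
  n7: {k} / {e}
  n8: {d,r,v} / {d,r}
  n9: {v} / {k}

Backward fixpoint:
  n0 li=∅ lo={d,e,r}
  n1 li={e,r} lo={d,e,r}
  n2 li={d,e,r} lo={d,e,r}
  n3 li={d,e,r} lo={d,e,k,r}
  n4 li={e,r} lo={d,e,r}
  n5 li={d,k,r} lo={d,r}
  n6 li={d,e,r} lo={d,e,r}
  n7 li={d,e,r} lo={d,k,r}
  n8 li={d,r} lo=∅
  n9 li={k} lo=∅

Interference:
  d — {e,i,k,r,v}
  e — {d,i,k,r,v}
  i — {d,e,r}
  k — {d,e,r}
  r — {d,e,i,k,v}
  v — {d,e,r}

Registers:
  clique {d,e,i,r} ⇒ need ≥ 4
  4-colouring: c0={d}  c1={e}  c2={r}  c3={i,k,v}
  χ = 4

Answer: 4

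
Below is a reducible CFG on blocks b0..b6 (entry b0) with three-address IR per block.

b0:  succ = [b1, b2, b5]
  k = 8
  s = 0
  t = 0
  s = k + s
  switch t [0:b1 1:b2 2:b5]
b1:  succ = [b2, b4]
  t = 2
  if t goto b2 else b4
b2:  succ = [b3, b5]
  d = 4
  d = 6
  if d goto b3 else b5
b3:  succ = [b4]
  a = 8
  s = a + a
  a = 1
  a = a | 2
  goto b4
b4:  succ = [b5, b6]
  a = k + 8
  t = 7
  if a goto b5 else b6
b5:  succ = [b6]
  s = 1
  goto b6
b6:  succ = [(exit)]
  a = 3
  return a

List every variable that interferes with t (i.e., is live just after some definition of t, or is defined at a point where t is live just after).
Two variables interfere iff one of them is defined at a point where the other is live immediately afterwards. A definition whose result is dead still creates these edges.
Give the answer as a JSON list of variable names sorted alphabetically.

Answer: ["a", "k", "s"]

Analysis:
Per-block:
  b0 def {k,s,t} use ∅
  b1 def {t} use ∅
  b2 def {d} use ∅
  b3 def {a,s} use ∅
  b4 def {a,t} use {k}
  b5 def {s} use ∅
  b6 def {a} use ∅

Backward fixpoint:
  b0: in=∅ out={k}
  b1: in={k} out={k}
  b2: in={k} out={k}
  b3: in={k} out={k}
  b4: in={k} out=∅
  b5: in=∅ out=∅
  b6: in=∅ out=∅

Interference:
  a — {k,t}
  d — {k}
  k — {a,d,s,t}
  s — {k,t}
  t — {a,k,s}

N(t) = ["a", "k", "s"]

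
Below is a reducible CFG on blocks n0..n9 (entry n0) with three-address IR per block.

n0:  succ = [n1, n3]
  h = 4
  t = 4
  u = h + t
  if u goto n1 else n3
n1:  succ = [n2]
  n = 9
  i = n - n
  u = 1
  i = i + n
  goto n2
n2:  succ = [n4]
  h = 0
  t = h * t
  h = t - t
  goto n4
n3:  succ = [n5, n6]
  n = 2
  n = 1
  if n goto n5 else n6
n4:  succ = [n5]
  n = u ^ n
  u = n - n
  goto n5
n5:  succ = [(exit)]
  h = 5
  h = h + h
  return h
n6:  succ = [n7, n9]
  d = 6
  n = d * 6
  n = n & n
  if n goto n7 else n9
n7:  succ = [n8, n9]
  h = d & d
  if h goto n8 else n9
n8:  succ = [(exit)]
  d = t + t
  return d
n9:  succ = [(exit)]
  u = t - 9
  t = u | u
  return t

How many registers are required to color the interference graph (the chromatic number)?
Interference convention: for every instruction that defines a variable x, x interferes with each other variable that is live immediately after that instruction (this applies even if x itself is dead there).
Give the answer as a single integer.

Answer: 4

Derivation:
Per-block:
  n0: def={h,t,u} ue=∅
  n1: def={i,n,u} ue=∅
  n2: def={h,t} ue={t}
  n3: def={n} ue=∅
  n4: def={n,u} ue={n,u}
  n5: def={h} ue=∅
  n6: def={d,n} ue=∅
  n7: def={h} ue={d}
  n8: def={d} ue={t}
  n9: def={t,u} ue={t}

Live sets:
  n0 li=∅ lo={t}
  n1 li={t} lo={n,t,u}
  n2 li={n,t,u} lo={n,u}
  n3 li={t} lo={t}
  n4 li={n,u} lo=∅
  n5 li=∅ lo=∅
  n6 li={t} lo={d,t}
  n7 li={d,t} lo={t}
  n8 li={t} lo=∅
  n9 li={t} lo=∅

Interference:
  d: {n,t}
  h: {n,t,u}
  i: {n,t,u}
  n: {d,h,i,t,u}
  t: {d,h,i,n,u}
  u: {h,i,n,t}

Colouring:
  clique {h,n,t,u} ⇒ need ≥ 4
  assign d→R2 h→R3 i→R3 n→R0 t→R1 u→R2 — no edge inside a register ⇒ χ ≤ 4
  χ = 4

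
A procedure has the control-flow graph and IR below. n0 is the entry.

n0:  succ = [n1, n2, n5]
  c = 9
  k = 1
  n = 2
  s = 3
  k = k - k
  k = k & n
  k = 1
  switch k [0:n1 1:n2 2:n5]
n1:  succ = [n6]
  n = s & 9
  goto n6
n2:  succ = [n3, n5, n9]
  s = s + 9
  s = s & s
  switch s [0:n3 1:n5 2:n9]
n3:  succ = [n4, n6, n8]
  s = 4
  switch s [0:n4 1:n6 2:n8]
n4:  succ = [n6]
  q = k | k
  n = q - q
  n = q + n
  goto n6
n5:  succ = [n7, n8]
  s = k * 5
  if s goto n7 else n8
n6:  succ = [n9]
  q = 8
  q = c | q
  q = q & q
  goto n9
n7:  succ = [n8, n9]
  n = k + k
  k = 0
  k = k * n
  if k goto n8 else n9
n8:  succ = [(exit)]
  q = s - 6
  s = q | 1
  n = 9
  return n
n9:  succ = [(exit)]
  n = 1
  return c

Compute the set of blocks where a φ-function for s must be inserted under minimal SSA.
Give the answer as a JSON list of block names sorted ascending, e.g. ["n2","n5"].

idom tree: n1←n0 n2←n0 n3←n2 n4←n3 n5←n0 n6←n0 n7←n5 n8←n0 n9←n0
Join-block Dom:
  n5: preds {n0,n2}: {n0} ∩ {n0,n2} = {n0}; idom=n0
  n6: preds {n1,n3,n4}: {n0,n1} ∩ {n0,n2,n3} ∩ {n0,n2,n3,n4} = {n0}; idom=n0
  n8: preds {n3,n5,n7}: {n0,n2,n3} ∩ {n0,n5} ∩ {n0,n5,n7} = {n0}; idom=n0
  n9: preds {n2,n6,n7}: {n0,n2} ∩ {n0,n6} ∩ {n0,n5,n7} = {n0}; idom=n0

Frontier:
  join n5 pred n0: · stop@n0
  join n5 pred n2: n2 stop@n0
  join n6 pred n1: n1 stop@n0
  join n6 pred n3: n3→n2 stop@n0
  join n6 pred n4: n4→n3→n2 stop@n0
  join n8 pred n3: n3→n2 stop@n0
  join n8 pred n5: n5 stop@n0
  join n8 pred n7: n7→n5 stop@n0
  join n9 pred n2: n2 stop@n0
  join n9 pred n6: n6 stop@n0
  join n9 pred n7: n7→n5 stop@n0
  n0 → ∅
  n1 → {n6}
  n2 → {n5,n6,n8,n9}
  n3 → {n6,n8}
  n4 → {n6}
  n5 → {n8,n9}
  n6 → {n9}
  n7 → {n8,n9}
  n8 → ∅
  n9 → ∅

φ for s: defs {n0,n2,n3,n5,n8}
  DF⁺ = {n5,n6,n8,n9}

Answer: ["n5", "n6", "n8", "n9"]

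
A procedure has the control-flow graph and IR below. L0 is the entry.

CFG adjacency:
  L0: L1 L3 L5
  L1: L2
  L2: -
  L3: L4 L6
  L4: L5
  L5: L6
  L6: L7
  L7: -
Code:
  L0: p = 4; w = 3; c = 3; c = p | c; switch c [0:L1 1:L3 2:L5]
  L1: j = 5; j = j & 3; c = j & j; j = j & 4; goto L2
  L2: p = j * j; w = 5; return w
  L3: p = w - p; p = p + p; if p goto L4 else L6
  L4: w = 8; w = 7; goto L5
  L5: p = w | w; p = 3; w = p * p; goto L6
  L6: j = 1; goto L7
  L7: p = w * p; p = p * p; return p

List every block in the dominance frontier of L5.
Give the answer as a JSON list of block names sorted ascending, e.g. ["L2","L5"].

Answer: ["L6"]

Analysis:
idom tree: L1←L0 L2←L1 L3←L0 L4←L3 L5←L0 L6←L0 L7←L6
Dom at joins:
  L5: preds {L0,L4}: {L0} ∩ {L0,L3,L4} = {L0}; idom=L0
  L6: preds {L3,L5}: {L0,L3} ∩ {L0,L5} = {L0}; idom=L0

DF walk-up:
  L5←L0: walk · to L0
  L5←L4: walk L4→L3 to L0
  L6←L3: walk L3 to L0
  L6←L5: walk L5 to L0
  L0 → ∅
  L1 → ∅
  L2 → ∅
  L3 → {L5,L6}
  L4 → {L5}
  L5 → {L6}
  L6 → ∅
  L7 → ∅

DF(L5) = ["L6"]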